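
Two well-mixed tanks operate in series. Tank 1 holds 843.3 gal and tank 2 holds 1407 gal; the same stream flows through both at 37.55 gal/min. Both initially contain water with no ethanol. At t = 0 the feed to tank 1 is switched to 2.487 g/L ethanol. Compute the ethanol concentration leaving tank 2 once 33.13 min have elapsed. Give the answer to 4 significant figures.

Time constants: τᵢ = Vᵢ/Q for each well-mixed tank.
τ₁ = 843.3/37.55 = 22.4581 min; τ₂ = 1407/37.55 = 37.4700 min.
Tank 1: C₁ = C_in(1 − e^(−t/τ₁)). Tank 2 (τ₁ ≠ τ₂): C₂ = C_in[1 − (τ₁ e^(−t/τ₁) − τ₂ e^(−t/τ₂))/(τ₁ − τ₂)].
At t = 33.13: e^(−t/τ₁) = 0.228734, e^(−t/τ₂) = 0.413056.
C₂ = 2.487·[1 − (22.4581·0.228734 − 37.4700·0.413056)/(-15.0120)] = 2.487·0.311198 = 0.773950 g/L.

0.7739 g/L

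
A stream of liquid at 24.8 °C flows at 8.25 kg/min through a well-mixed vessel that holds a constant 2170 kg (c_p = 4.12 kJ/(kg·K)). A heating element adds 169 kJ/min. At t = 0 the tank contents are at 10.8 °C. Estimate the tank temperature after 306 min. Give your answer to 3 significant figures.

23.8 °C

M c_p dT/dt = ṁ c_p (T_in − T) + Q̇.
Rearrange: dT/dt = (T_ss − T)/τ with τ = M/ṁ = 263.03 min and T_ss = T_in + Q̇/(ṁ c_p) = 29.772 °C.
Integrating: T(t) = T_ss + (T₀ − T_ss) e^(−t/τ).
T(306) = 29.772 + (-18.972)·e^(−306/263.03) = 29.772 + (-18.972)·0.31243 = 23.845 °C.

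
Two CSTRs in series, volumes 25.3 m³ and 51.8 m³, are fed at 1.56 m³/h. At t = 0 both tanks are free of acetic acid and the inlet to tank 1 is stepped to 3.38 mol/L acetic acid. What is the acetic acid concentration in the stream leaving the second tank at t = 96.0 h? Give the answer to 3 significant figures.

3.02 mol/L

Time constants: τᵢ = Vᵢ/Q for each well-mixed tank.
τ₁ = 25.3/1.56 = 16.218 h; τ₂ = 51.8/1.56 = 33.205 h.
Tank 1: C₁ = C_in(1 − e^(−t/τ₁)). Tank 2 (τ₁ ≠ τ₂): C₂ = C_in[1 − (τ₁ e^(−t/τ₁) − τ₂ e^(−t/τ₂))/(τ₁ − τ₂)].
At t = 96.0: e^(−t/τ₁) = 0.0026869, e^(−t/τ₂) = 0.055514.
C₂ = 3.38·[1 − (16.218·0.0026869 − 33.205·0.055514)/(-16.987)] = 3.38·0.89405 = 3.0219 mol/L.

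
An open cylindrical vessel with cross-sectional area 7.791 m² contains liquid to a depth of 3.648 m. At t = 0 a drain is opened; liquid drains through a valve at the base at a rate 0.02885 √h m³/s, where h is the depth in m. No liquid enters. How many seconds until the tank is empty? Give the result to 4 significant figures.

1032 s

A dh/dt = −Q_out = −0.02885 √h.
∫ h^(−1/2) dh = −(0.02885/A) ∫ dt, giving 2√h = 2√h₀ − (0.02885/A) t.
Set h = 0: 2√h₀ = (0.02885/A) t_empty ⇒ t_empty = 2A√h₀/0.02885.
t_empty = 2·7.791·√3.648/0.02885 = 15.5820·1.90997/0.02885 = 1031.58 s.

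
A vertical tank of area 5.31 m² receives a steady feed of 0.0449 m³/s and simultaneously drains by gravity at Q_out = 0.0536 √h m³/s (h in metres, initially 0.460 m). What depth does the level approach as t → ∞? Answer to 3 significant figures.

0.702 m

Mass balance (ρ constant): A dh/dt = Q_in − 0.0536 √h. At steady state dh/dt = 0:
Q_in = 0.0536 √h_ss ⇒ √h_ss = 0.0449/0.0536 = 0.83769.
h_ss = 0.83769² = 0.70172 m. (Since h₀ = 0.460 m < h_ss, the level will rise toward this value.)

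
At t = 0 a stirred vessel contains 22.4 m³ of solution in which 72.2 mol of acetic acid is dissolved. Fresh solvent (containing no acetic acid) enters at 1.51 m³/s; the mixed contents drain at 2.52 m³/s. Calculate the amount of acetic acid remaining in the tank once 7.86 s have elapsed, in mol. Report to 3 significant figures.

24.2 mol

Let m(t) be the amount of acetic acid. Volume: V(t) = V₀ + (Q_in − Q_out) t = 22.4 − 1.0100 t; V(7.86) = 14.461 m³.
Solute balance: dm/dt = 0 − Q_out C = −Q_out m/V(t).
dm/m = −Q_out dt/(V₀ − 1.0100 t); integrating gives ln(m/m₀) = −(Q_out/(Q_in−Q_out)) ln(V/V₀).
m = m₀ (V₀/V)^(Q_out/(Q_in−Q_out)) = 72.2 × (22.4/14.461)^(-2.4950) = 24.232 mol.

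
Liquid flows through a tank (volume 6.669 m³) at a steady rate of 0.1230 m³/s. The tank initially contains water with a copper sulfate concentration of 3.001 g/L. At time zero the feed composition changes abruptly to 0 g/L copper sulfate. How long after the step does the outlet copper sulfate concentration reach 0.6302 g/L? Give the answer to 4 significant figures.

84.62 s

Transient balance on the dissolved component: V dC/dt = Q(C_in − C), so τ = V/Q = 54.2195 s.
C(t) = C_in + (C₀ − C_in) e^(−t/τ). Set C = 0.6302 and solve for t:
e^(−t/τ) = (C − C_in)/(C₀ − C_in) = (0.6302 − 0)/(3.001 − 0) = 0.209997
t = −τ ln(…) = 54.2195 × 1.56066 = 84.6184 s.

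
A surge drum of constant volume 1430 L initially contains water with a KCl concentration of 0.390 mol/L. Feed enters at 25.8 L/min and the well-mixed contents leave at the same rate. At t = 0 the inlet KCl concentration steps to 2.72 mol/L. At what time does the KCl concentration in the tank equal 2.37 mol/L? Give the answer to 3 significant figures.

105 min

Species balance: V dC/dt = Q(C_in − C) ⇒ τ = V/Q = 55.426 min.
C(t) = C_in + (C₀ − C_in) e^(−t/τ). Set C = 2.37 and solve for t:
e^(−t/τ) = (C − C_in)/(C₀ − C_in) = (2.37 − 2.72)/(0.390 − 2.72) = 0.15021
t = −τ ln(…) = 55.426 × 1.8957 = 105.07 min.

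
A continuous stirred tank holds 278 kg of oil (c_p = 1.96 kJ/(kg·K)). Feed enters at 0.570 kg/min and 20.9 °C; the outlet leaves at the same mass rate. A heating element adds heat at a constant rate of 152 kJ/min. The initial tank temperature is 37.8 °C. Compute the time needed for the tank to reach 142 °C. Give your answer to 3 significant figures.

Energy balance: M c_p dT/dt = ṁ c_p (T_in − T) + 152.
τ = M/ṁ = 487.72 min; T_ss = T_in + Q̇/(ṁ c_p) = 156.95 °C.
T(t) = T_ss + (T₀ − T_ss) e^(−t/τ). Set T = 142:
e^(−t/τ) = (142 − 156.95)/(37.8 − 156.95) = 0.12550
t = −487.72 · ln(0.12550) = 1012.2 min.

1010 min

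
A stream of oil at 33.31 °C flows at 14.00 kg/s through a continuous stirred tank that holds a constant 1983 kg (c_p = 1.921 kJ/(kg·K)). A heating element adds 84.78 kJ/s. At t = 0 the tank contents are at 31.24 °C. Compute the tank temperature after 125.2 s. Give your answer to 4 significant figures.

34.30 °C

M c_p dT/dt = ṁ c_p (T_in − T) + Q̇.
τ = M/ṁ = 141.643 s; T_ss = T_in + Q̇/(ṁ c_p) = 33.31 + 84.78/(14.00·1.921) = 36.4624 °C.
This is linear first-order; T(t) = T_ss + (T₀ − T_ss) e^(−t/τ).
T(125.2) = 36.4624 + (-5.22238)·e^(−125.2/141.643) = 36.4624 + (-5.22238)·0.413163 = 34.3047 °C.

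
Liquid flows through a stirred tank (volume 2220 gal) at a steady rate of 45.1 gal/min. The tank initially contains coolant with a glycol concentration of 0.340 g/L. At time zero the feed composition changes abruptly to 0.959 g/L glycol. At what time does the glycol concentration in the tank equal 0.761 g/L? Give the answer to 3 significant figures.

56.1 min

Species balance: V dC/dt = Q(C_in − C) ⇒ τ = V/Q = 49.224 min.
C(t) = C_in + (C₀ − C_in) e^(−t/τ). Set C = 0.761 and solve for t:
e^(−t/τ) = (C − C_in)/(C₀ − C_in) = (0.761 − 0.959)/(0.340 − 0.959) = 0.31987
t = −τ ln(…) = 49.224 × 1.1398 = 56.107 min.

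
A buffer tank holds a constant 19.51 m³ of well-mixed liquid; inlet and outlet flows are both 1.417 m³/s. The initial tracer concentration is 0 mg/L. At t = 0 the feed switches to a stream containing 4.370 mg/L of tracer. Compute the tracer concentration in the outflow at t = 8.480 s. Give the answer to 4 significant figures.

2.010 mg/L

Accumulation = in − out for the solute gives V dC/dt = Q(C_in − C).
Time constant τ = V/Q = 19.51/1.417 = 13.7685 s.
C approaches C_in exponentially: C(t) = C_in + (C₀ − C_in) e^(−t/τ).
C(8.480) = 4.370 + (0 − 4.370)·e^(−8.480/13.7685) = 4.370 + (-4.37000)·0.540156 = 2.00952 mg/L.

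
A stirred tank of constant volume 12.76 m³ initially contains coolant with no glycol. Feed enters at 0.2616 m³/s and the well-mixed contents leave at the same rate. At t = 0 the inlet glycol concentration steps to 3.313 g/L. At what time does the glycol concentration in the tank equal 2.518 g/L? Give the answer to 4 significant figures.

Species balance: V dC/dt = Q(C_in − C) ⇒ τ = V/Q = 48.7768 s.
C(t) = C_in + (C₀ − C_in) e^(−t/τ). Set C = 2.518 and solve for t:
e^(−t/τ) = (C − C_in)/(C₀ − C_in) = (2.518 − 3.313)/(0 − 3.313) = 0.239964
t = −τ ln(…) = 48.7768 × 1.42727 = 69.6175 s.

69.62 s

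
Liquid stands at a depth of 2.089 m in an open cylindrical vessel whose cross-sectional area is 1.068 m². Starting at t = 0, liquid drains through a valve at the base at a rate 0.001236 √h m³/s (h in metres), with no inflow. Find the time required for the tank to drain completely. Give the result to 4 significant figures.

A dh/dt = −Q_out = −0.001236 √h.
∫ h^(−1/2) dh = −(0.001236/A) ∫ dt, giving 2√h = 2√h₀ − (0.001236/A) t.
Set h = 0: 2√h₀ = (0.001236/A) t_empty ⇒ t_empty = 2A√h₀/0.001236.
t_empty = 2·1.068·√2.089/0.001236 = 2.13600·1.44534/0.001236 = 2497.77 s.

2498 s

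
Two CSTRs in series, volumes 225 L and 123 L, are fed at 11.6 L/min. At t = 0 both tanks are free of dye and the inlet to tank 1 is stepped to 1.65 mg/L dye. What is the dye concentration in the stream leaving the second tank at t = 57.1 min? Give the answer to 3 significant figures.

1.47 mg/L

Each tank obeys Vᵢ dCᵢ/dt = Q(Cᵢ₋₁ − Cᵢ), so τᵢ = Vᵢ/Q.
τ₁ = 225/11.6 = 19.397 min; τ₂ = 123/11.6 = 10.603 min.
Solving the cascade with C₁(0)=C₂(0)=0 gives C₂(t) = C_in[1 − (τ₁ e^(−t/τ₁) − τ₂ e^(−t/τ₂))/(τ₁ − τ₂)].
At t = 57.1: e^(−t/τ₁) = 0.052664, e^(−t/τ₂) = 0.0045847.
C₂ = 1.65·[1 − (19.397·0.052664 − 10.603·0.0045847)/(8.7931)] = 1.65·0.88936 = 1.4674 mg/L.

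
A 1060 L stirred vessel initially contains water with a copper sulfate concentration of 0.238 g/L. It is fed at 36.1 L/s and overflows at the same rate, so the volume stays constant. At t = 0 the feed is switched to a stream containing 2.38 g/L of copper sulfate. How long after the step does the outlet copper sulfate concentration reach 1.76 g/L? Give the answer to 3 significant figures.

36.4 s

Species balance: V dC/dt = Q(C_in − C) ⇒ τ = V/Q = 29.363 s.
C(t) = C_in + (C₀ − C_in) e^(−t/τ). Set C = 1.76 and solve for t:
e^(−t/τ) = (C − C_in)/(C₀ − C_in) = (1.76 − 2.38)/(0.238 − 2.38) = 0.28945
t = −τ ln(…) = 29.363 × 1.2398 = 36.403 s.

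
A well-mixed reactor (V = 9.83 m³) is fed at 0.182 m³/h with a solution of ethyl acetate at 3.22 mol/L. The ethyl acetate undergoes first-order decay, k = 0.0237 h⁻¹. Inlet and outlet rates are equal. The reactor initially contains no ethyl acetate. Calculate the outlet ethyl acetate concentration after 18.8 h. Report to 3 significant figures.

V dC/dt = Q(C_in − C) − k V C.
This is linear with rate a = Q/V + k = 0.042215 h⁻¹.
C_ss = Q C_in/(Q + kV) = 1.4122 mol/L; C(t) = C_ss + (C₀ − C_ss) e^(−a t).
C(18.8) = 1.4122 + (-1.4122)·e^(−0.042215·18.8) = 1.4122 + (-1.4122)·0.45220 = 0.77363 mol/L.

0.774 mol/L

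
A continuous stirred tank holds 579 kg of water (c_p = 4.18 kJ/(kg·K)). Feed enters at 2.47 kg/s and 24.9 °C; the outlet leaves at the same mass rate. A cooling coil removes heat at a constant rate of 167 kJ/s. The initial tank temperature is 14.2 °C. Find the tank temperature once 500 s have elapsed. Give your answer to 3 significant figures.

9.37 °C

M c_p dT/dt = ṁ c_p (T_in − T) − Q̇.
τ = M/ṁ = 234.41 s; T_ss = T_in − Q̇/(ṁ c_p) = 24.9 − 167/(2.47·4.18) = 8.7250 °C.
This is linear first-order; T(t) = T_ss + (T₀ − T_ss) e^(−t/τ).
T(500) = 8.7250 + (5.4750)·e^(−500/234.41) = 8.7250 + (5.4750)·0.11848 = 9.3737 °C.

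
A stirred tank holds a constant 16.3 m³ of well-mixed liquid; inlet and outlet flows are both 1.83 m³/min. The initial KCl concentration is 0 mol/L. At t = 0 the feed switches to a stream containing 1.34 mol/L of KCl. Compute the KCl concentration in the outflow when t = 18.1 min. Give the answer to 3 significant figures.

1.16 mol/L

Transient balance on the dissolved component: V dC/dt = Q(C_in − C).
Rewrite as dC/dt + C/τ = C_in/τ, τ = V/Q = 8.9071 min.
Solution: C(t) = C_in + (C₀ − C_in) e^(−t/τ).
C(18.1) = 1.34 + (0 − 1.34)·e^(−18.1/8.9071) = 1.34 + (-1.3400)·0.13106 = 1.1644 mol/L.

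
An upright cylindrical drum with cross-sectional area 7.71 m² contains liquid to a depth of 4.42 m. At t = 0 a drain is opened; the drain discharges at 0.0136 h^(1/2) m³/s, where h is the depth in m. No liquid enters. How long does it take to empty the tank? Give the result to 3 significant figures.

2380 s

A dh/dt = −Q_out = −0.0136 √h.
Separate and integrate: 2(√h − √h₀) = −(0.0136/A) t.
Set h = 0: 2√h₀ = (0.0136/A) t_empty ⇒ t_empty = 2A√h₀/0.0136.
t_empty = 2·7.71·√4.42/0.0136 = 15.420·2.1024/0.0136 = 2383.7 s.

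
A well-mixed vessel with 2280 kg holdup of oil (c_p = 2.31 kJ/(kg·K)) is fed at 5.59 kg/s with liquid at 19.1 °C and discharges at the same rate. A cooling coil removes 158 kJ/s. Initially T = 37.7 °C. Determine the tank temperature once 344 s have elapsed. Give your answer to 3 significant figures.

20.1 °C

M c_p dT/dt = ṁ c_p (T_in − T) − Q̇.
Rearrange: dT/dt = (T_ss − T)/τ with τ = M/ṁ = 407.87 s and T_ss = T_in − Q̇/(ṁ c_p) = 6.8642 °C.
T approaches T_ss exponentially: T(t) = T_ss + (T₀ − T_ss) e^(−t/τ).
T(344) = 6.8642 + (30.836)·e^(−344/407.87) = 6.8642 + (30.836)·0.43024 = 20.131 °C.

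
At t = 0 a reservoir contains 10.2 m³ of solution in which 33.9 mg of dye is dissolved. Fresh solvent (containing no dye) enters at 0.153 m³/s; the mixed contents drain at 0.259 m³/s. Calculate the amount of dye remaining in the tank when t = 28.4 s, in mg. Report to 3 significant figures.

14.4 mg

Total volume: dV/dt = Q_in − Q_out = -0.10600 m³/s, so V(t) = 10.2 − 0.10600 t and V(28.4) = 7.1896 m³.
No dye enters, so dm/dt = −Q_out · (m/V).
Separate: dm/m = −Q_out dt/V(t) ⇒ ln(m/m₀) = −(Q_out/(Q_in−Q_out)) ln(V/V₀).
m = m₀ (V₀/V)^(Q_out/(Q_in−Q_out)) = 33.9 × (10.2/7.1896)^(-2.4434) = 14.423 mg.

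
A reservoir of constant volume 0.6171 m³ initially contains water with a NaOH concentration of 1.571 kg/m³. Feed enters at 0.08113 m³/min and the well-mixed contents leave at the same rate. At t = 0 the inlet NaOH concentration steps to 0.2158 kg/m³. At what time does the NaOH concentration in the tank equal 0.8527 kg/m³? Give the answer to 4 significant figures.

5.743 min

Unsteady species balance (constant V, well mixed): V dC/dt = Q(C_in − C), so τ = V/Q = 7.60631 min.
C(t) = C_in + (C₀ − C_in) e^(−t/τ). Set C = 0.8527 and solve for t:
e^(−t/τ) = (C − C_in)/(C₀ − C_in) = (0.8527 − 0.2158)/(1.571 − 0.2158) = 0.469968
t = −τ ln(…) = 7.60631 × 0.755092 = 5.74346 min.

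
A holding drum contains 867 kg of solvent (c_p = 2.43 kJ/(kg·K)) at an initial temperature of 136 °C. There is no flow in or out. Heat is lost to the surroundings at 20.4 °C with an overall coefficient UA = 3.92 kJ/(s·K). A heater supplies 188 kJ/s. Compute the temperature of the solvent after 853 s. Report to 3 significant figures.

Lumped-capacitance energy balance: M c_p dT/dt = UA(T_amb − T) + Q̇.
dT/dt = (T_ss − T)/τ with T_ss = T_amb + Q̇/UA = 20.4 + 188/3.92 = 68.359 °C, τ = M c_p/UA = 867·2.43/3.92 = 537.45 s.
T approaches T_ss exponentially: T(t) = T_ss + (T₀ − T_ss) e^(−t/τ).
T(853) = 68.359 + (67.641)·0.20451 = 82.193 °C.

82.2 °C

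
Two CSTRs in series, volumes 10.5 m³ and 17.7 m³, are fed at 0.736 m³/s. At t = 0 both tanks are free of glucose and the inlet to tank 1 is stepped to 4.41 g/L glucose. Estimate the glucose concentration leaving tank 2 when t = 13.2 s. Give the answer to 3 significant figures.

Species balance on tank i: dCᵢ/dt = (Cᵢ₋₁ − Cᵢ)/τᵢ with τᵢ = Vᵢ/Q.
τ₁ = 10.5/0.736 = 14.266 s; τ₂ = 17.7/0.736 = 24.049 s.
Solving the cascade with C₁(0)=C₂(0)=0 gives C₂(t) = C_in[1 − (τ₁ e^(−t/τ₁) − τ₂ e^(−t/τ₂))/(τ₁ − τ₂)].
At t = 13.2: e^(−t/τ₁) = 0.39643, e^(−t/τ₂) = 0.57760.
C₂ = 4.41·[1 − (14.266·0.39643 − 24.049·0.57760)/(-9.7826)] = 4.41·0.15820 = 0.69768 g/L.

0.698 g/L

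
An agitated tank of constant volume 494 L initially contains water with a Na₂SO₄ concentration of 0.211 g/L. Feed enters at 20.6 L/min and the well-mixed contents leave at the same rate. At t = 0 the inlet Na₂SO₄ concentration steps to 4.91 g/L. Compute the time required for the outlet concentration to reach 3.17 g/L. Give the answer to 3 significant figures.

23.8 min

Species balance: V dC/dt = Q(C_in − C) ⇒ τ = V/Q = 23.981 min.
C(t) = C_in + (C₀ − C_in) e^(−t/τ). Set C = 3.17 and solve for t:
e^(−t/τ) = (C − C_in)/(C₀ − C_in) = (3.17 − 4.91)/(0.211 − 4.91) = 0.37029
t = −τ ln(…) = 23.981 × 0.99346 = 23.824 min.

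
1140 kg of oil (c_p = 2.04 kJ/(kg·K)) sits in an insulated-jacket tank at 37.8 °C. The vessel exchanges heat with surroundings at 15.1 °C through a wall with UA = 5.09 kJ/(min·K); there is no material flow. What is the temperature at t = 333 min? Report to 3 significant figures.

26.1 °C

Energy balance: M c_p dT/dt = −UA(T − T_amb).
dT/dt = (T_ss − T)/τ with T_ss = T_amb = 15.100 °C, τ = M c_p/UA = 1140·2.04/5.09 = 456.90 min.
Integrating: T(t) = T_ss + (T₀ − T_ss) e^(−t/τ).
T(333) = 15.100 + (22.700)·0.48247 = 26.052 °C.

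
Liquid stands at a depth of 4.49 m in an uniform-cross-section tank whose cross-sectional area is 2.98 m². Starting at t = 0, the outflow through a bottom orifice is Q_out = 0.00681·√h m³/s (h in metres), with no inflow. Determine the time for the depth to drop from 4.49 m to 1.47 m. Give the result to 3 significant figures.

With no inflow, A dh/dt = −0.00681 √h.
∫ h^(−1/2) dh = −(0.00681/A) ∫ dt, giving 2√h = 2√h₀ − (0.00681/A) t.
t = 2A(√h₀ − √h)/0.00681 = 2·2.98·(√4.49 − √1.47)/0.00681
  = 5.9600 × (2.1190 − 1.2124) / 0.00681 = 793.38 s.

793 s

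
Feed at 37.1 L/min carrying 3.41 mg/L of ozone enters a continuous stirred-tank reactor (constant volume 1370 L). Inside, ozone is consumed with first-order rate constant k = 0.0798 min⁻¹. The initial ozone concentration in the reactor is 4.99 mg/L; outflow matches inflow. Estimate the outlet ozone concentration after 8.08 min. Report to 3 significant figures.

2.60 mg/L

Species balance: V dC/dt = Q C_in − Q C − k V C.
This is linear with rate a = Q/V + k = 0.10688 min⁻¹.
C_ss = Q C_in/(Q + kV) = 0.86399 mg/L; C(t) = C_ss + (C₀ − C_ss) e^(−a t).
C(8.08) = 0.86399 + (4.1260)·e^(−0.10688·8.08) = 0.86399 + (4.1260)·0.42164 = 2.6037 mg/L.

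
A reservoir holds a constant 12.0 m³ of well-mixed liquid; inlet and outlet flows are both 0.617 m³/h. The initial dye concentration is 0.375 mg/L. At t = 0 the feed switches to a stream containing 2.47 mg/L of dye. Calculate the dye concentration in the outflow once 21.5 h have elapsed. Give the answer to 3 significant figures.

Species balance on the tank: V dC/dt = Q(C_in − C).
Rewrite as dC/dt + C/τ = C_in/τ, τ = V/Q = 19.449 h.
Integrating: C(t) = C_in + (C₀ − C_in) e^(−t/τ).
C(21.5) = 2.47 + (0.375 − 2.47)·e^(−21.5/19.449) = 2.47 + (-2.0950)·0.33106 = 1.7764 mg/L.

1.78 mg/L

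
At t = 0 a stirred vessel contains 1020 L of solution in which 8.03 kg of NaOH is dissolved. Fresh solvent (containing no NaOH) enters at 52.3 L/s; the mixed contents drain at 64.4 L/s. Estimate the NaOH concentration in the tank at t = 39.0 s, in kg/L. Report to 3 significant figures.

0.000537 kg/L

Total volume: dV/dt = Q_in − Q_out = -12.100 L/s, so V(t) = 1020 − 12.100 t and V(39.0) = 548.10 L.
Species balance (pure solvent in): dm/dt = −Q_out · m/V(t).
dm/m = −Q_out dt/(V₀ − 12.100 t); integrating gives ln(m/m₀) = −(Q_out/(Q_in−Q_out)) ln(V/V₀).
m = m₀ (V₀/V)^(Q_out/(Q_in−Q_out)) = 8.03 × (1020/548.10)^(-5.3223) = 0.29449 kg.
C = m/V = 0.29449/548.10 = 0.00053729 kg/L.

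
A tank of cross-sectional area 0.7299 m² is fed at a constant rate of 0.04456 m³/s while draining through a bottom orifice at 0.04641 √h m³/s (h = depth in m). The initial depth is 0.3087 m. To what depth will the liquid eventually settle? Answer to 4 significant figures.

A dh/dt = Q_in − 0.04641 √h. Steady state requires inflow = outflow:
Q_in = 0.04641 √h_ss ⇒ √h_ss = 0.04456/0.04641 = 0.960138.
h_ss = 0.960138² = 0.921865 m. (Since h₀ = 0.3087 m < h_ss, the level will rise toward this value.)

0.9219 m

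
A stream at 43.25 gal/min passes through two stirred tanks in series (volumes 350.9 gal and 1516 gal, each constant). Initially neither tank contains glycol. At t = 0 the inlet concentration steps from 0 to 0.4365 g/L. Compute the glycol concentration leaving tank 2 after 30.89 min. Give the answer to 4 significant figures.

0.2041 g/L

Time constants: τᵢ = Vᵢ/Q for each well-mixed tank.
τ₁ = 350.9/43.25 = 8.11329 min; τ₂ = 1516/43.25 = 35.0520 min.
Solving the cascade with C₁(0)=C₂(0)=0 gives C₂(t) = C_in[1 − (τ₁ e^(−t/τ₁) − τ₂ e^(−t/τ₂))/(τ₁ − τ₂)].
At t = 30.89: e^(−t/τ₁) = 0.0222074, e^(−t/τ₂) = 0.414260.
C₂ = 0.4365·[1 − (8.11329·0.0222074 − 35.0520·0.414260)/(-26.9387)] = 0.4365·0.467663 = 0.204135 g/L.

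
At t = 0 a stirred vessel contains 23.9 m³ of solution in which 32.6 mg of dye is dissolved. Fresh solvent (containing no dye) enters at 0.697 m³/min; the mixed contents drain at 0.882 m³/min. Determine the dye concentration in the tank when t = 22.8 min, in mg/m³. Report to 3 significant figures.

0.656 mg/m³

Total volume: dV/dt = Q_in − Q_out = -0.18500 m³/min, so V(t) = 23.9 − 0.18500 t and V(22.8) = 19.682 m³.
No dye enters, so dm/dt = −Q_out · (m/V).
dm/m = −Q_out dt/(V₀ − 0.18500 t); integrating gives ln(m/m₀) = −(Q_out/(Q_in−Q_out)) ln(V/V₀).
m = m₀ (V₀/V)^(Q_out/(Q_in−Q_out)) = 32.6 × (23.9/19.682)^(-4.7676) = 12.917 mg.
C = m/V = 12.917/19.682 = 0.65631 mg/m³.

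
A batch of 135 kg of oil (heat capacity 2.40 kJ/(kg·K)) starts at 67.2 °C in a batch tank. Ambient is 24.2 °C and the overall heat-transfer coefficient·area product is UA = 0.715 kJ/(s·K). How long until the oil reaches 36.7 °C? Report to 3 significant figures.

560 s

Energy balance: M c_p dT/dt = −UA(T − T_amb).
τ = M c_p/UA = 453.15 s; T_ss = T_amb = 24.200 °C.
T(t) = T_ss + (T₀ − T_ss)e^(−t/τ); set T = 36.7:
t = −τ ln[(T − T_ss)/(T₀ − T_ss)] = −453.15 · ln(0.29070) = 559.85 s.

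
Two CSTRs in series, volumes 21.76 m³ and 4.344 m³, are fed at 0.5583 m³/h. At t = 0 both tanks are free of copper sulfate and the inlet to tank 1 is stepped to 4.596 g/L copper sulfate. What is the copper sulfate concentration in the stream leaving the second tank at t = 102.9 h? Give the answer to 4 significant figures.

Each tank obeys Vᵢ dCᵢ/dt = Q(Cᵢ₋₁ − Cᵢ), so τᵢ = Vᵢ/Q.
τ₁ = 21.76/0.5583 = 38.9755 h; τ₂ = 4.344/0.5583 = 7.78076 h.
Tank 1: C₁ = C_in(1 − e^(−t/τ₁)). Tank 2 (τ₁ ≠ τ₂): C₂ = C_in[1 − (τ₁ e^(−t/τ₁) − τ₂ e^(−t/τ₂))/(τ₁ − τ₂)].
At t = 102.9: e^(−t/τ₁) = 0.0713525, e^(−t/τ₂) = 1.80505e-06.
C₂ = 4.596·[1 − (38.9755·0.0713525 − 7.78076·1.80505e-06)/(31.1947)] = 4.596·0.910851 = 4.18627 g/L.

4.186 g/L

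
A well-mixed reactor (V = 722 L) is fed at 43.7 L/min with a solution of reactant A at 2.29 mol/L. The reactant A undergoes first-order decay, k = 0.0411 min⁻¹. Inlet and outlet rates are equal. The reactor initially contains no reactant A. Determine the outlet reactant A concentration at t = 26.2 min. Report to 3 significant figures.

1.27 mol/L

V dC/dt = Q(C_in − C) − k V C.
dC/dt = (Q/V) C_in − (Q/V + k) C; effective rate a = Q/V + k = 0.060526 + 0.0411 = 0.10163 min⁻¹.
C_ss = Q C_in/(Q + kV) = 1.3639 mol/L; C(t) = C_ss + (C₀ − C_ss) e^(−a t).
C(26.2) = 1.3639 + (-1.3639)·e^(−0.10163·26.2) = 1.3639 + (-1.3639)·0.069766 = 1.2687 mol/L.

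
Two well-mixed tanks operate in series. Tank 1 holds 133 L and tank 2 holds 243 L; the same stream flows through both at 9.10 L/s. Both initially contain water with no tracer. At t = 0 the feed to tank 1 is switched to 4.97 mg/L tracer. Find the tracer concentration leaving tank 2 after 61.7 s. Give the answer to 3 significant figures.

Each tank obeys Vᵢ dCᵢ/dt = Q(Cᵢ₋₁ − Cᵢ), so τᵢ = Vᵢ/Q.
τ₁ = 133/9.10 = 14.615 s; τ₂ = 243/9.10 = 26.703 s.
Tank 1: C₁ = C_in(1 − e^(−t/τ₁)). Tank 2 (τ₁ ≠ τ₂): C₂ = C_in[1 − (τ₁ e^(−t/τ₁) − τ₂ e^(−t/τ₂))/(τ₁ − τ₂)].
At t = 61.7: e^(−t/τ₁) = 0.014675, e^(−t/τ₂) = 0.099204.
C₂ = 4.97·[1 − (14.615·0.014675 − 26.703·0.099204)/(-12.088)] = 4.97·0.79859 = 3.9690 mg/L.

3.97 mg/L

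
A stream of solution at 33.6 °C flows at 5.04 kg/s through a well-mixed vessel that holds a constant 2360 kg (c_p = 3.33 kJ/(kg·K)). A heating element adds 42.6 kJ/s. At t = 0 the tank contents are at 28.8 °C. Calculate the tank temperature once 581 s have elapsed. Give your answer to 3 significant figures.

Energy balance: M c_p dT/dt = ṁ c_p (T_in − T) + 42.6.
Rearrange: dT/dt = (T_ss − T)/τ with τ = M/ṁ = 468.25 s and T_ss = T_in + Q̇/(ṁ c_p) = 36.138 °C.
This is linear first-order; T(t) = T_ss + (T₀ − T_ss) e^(−t/τ).
T(581) = 36.138 + (-7.3383)·e^(−581/468.25) = 36.138 + (-7.3383)·0.28916 = 34.016 °C.

34.0 °C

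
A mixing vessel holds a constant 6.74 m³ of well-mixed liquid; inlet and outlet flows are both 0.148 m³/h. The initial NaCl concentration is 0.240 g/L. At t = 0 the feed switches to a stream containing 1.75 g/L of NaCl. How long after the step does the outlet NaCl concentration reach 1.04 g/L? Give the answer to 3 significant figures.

34.4 h

Species balance on the tank: V dC/dt = Q(C_in − C), so τ = V/Q = 45.541 h.
C(t) = C_in + (C₀ − C_in) e^(−t/τ). Set C = 1.04 and solve for t:
e^(−t/τ) = (C − C_in)/(C₀ − C_in) = (1.04 − 1.75)/(0.240 − 1.75) = 0.47020
t = −τ ln(…) = 45.541 × 0.75460 = 34.365 h.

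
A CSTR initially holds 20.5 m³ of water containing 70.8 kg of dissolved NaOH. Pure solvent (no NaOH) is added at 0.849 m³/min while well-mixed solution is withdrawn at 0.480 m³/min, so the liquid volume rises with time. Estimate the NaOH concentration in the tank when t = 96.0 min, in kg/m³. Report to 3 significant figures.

Total volume: dV/dt = Q_in − Q_out = 0.36900 m³/min, so V(t) = 20.5 + 0.36900 t and V(96.0) = 55.924 m³.
Solute balance: dm/dt = 0 − Q_out C = −Q_out m/V(t).
Separate: dm/m = −Q_out dt/V(t) ⇒ ln(m/m₀) = −(Q_out/(Q_in−Q_out)) ln(V/V₀).
m = m₀ (V₀/V)^(Q_out/(Q_in−Q_out)) = 70.8 × (20.5/55.924)^(1.3008) = 19.190 kg.
C = m/V = 19.190/55.924 = 0.34315 kg/m³.

0.343 kg/m³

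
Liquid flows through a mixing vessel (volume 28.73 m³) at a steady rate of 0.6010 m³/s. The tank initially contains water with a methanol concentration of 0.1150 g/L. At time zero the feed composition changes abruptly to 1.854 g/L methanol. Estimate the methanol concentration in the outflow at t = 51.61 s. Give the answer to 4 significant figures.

1.263 g/L

Unsteady species balance (constant V, well mixed): V dC/dt = Q(C_in − C).
Rewrite as dC/dt + C/τ = C_in/τ, τ = V/Q = 47.8037 s.
This is linear first-order; C(t) = C_in + (C₀ − C_in) e^(−t/τ).
C(51.61) = 1.854 + (0.1150 − 1.854)·e^(−51.61/47.8037) = 1.854 + (-1.73900)·0.339723 = 1.26322 g/L.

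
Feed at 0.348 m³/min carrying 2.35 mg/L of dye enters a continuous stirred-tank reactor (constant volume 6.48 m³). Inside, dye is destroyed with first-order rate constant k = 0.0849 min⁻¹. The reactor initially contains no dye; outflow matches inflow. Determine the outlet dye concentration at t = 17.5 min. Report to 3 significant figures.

Accumulation = in − out − consumed: V dC/dt = Q C_in − Q C − k V C.
dC/dt = (Q/V) C_in − (Q/V + k) C; effective rate a = Q/V + k = 0.053704 + 0.0849 = 0.13860 min⁻¹.
C_ss = Q C_in/(Q + kV) = 0.91054 mg/L; C(t) = C_ss + (C₀ − C_ss) e^(−a t).
C(17.5) = 0.91054 + (-0.91054)·e^(−0.13860·17.5) = 0.91054 + (-0.91054)·0.088428 = 0.83002 mg/L.

0.830 mg/L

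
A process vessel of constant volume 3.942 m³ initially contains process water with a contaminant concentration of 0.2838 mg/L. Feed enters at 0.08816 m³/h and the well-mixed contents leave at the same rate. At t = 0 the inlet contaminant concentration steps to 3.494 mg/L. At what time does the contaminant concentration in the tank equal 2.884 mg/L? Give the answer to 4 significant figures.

Mass balance on the solute (V constant): V dC/dt = Q(C_in − C), so τ = V/Q = 44.7142 h.
C(t) = C_in + (C₀ − C_in) e^(−t/τ). Set C = 2.884 and solve for t:
e^(−t/τ) = (C − C_in)/(C₀ − C_in) = (2.884 − 3.494)/(0.2838 − 3.494) = 0.190019
t = −τ ln(…) = 44.7142 × 1.66063 = 74.2536 h.

74.25 h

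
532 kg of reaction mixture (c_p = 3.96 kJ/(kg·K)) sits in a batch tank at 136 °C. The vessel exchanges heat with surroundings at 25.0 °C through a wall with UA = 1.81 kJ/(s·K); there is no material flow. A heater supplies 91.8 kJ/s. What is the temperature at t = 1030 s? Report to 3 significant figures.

M c_p dT/dt = −UA(T − T_amb) + Q̇.
dT/dt = (T_ss − T)/τ with T_ss = T_amb + Q̇/UA = 25.0 + 91.8/1.81 = 75.718 °C, τ = M c_p/UA = 532·3.96/1.81 = 1163.9 s.
This is linear first-order; T(t) = T_ss + (T₀ − T_ss) e^(−t/τ).
T(1030) = 75.718 + (60.282)·0.41274 = 100.60 °C.

101 °C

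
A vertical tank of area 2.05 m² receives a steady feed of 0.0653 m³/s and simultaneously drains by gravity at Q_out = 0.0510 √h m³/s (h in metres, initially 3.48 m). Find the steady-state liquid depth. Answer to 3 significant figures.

1.64 m

Volume balance on the tank: A dh/dt = Q_in − 0.0510 √h. At steady state dh/dt = 0:
Q_in = 0.0510 √h_ss ⇒ √h_ss = 0.0653/0.0510 = 1.2804.
h_ss = 1.2804² = 1.6394 m. (Since h₀ = 3.48 m > h_ss, the level will fall toward this value.)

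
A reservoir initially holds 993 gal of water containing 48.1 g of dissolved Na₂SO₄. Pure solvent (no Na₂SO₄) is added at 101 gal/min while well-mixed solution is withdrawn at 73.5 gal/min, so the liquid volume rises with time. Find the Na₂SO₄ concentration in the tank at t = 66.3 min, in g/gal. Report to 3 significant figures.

0.00105 g/gal

Let m(t) be the amount of Na₂SO₄. Volume: V(t) = V₀ + (Q_in − Q_out) t = 993 + 27.500 t; V(66.3) = 2816.2 gal.
No Na₂SO₄ enters, so dm/dt = −Q_out · (m/V).
dm/m = −Q_out dt/(V₀ + 27.500 t); integrating gives ln(m/m₀) = −(Q_out/(Q_in−Q_out)) ln(V/V₀).
m = m₀ (V₀/V)^(Q_out/(Q_in−Q_out)) = 48.1 × (993/2816.2)^(2.6727) = 2.9658 g.
C = m/V = 2.9658/2816.2 = 0.0010531 g/gal.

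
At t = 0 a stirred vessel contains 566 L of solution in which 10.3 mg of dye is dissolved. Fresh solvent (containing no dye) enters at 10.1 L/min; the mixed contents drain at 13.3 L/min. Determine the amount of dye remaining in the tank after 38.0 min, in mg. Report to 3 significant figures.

Let m(t) be the amount of dye. Volume: V(t) = V₀ + (Q_in − Q_out) t = 566 − 3.2000 t; V(38.0) = 444.40 L.
Solute balance: dm/dt = 0 − Q_out C = −Q_out m/V(t).
Separate: dm/m = −Q_out dt/V(t) ⇒ ln(m/m₀) = −(Q_out/(Q_in−Q_out)) ln(V/V₀).
m = m₀ (V₀/V)^(Q_out/(Q_in−Q_out)) = 10.3 × (566/444.40)^(-4.1562) = 3.7692 mg.

3.77 mg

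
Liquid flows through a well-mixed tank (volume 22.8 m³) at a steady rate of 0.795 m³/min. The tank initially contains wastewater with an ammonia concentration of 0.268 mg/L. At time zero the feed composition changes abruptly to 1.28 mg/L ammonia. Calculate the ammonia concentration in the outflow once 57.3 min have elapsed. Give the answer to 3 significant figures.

Accumulation = in − out for the solute gives V dC/dt = Q(C_in − C).
So dC/dt = (C_in − C)/τ with τ = V/Q = 22.8/0.795 = 28.679 min.
Integrating: C(t) = C_in + (C₀ − C_in) e^(−t/τ).
C(57.3) = 1.28 + (0.268 − 1.28)·e^(−57.3/28.679) = 1.28 + (-1.0120)·0.13561 = 1.1428 mg/L.

1.14 mg/L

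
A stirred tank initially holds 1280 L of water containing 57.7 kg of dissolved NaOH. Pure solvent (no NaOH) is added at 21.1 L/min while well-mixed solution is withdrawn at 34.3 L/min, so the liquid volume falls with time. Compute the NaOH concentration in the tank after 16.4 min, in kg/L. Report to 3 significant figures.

Total volume: dV/dt = Q_in − Q_out = -13.200 L/min, so V(t) = 1280 − 13.200 t and V(16.4) = 1063.5 L.
Species balance (pure solvent in): dm/dt = −Q_out · m/V(t).
Separate: dm/m = −Q_out dt/V(t) ⇒ ln(m/m₀) = −(Q_out/(Q_in−Q_out)) ln(V/V₀).
m = m₀ (V₀/V)^(Q_out/(Q_in−Q_out)) = 57.7 × (1280/1063.5)^(-2.5985) = 35.653 kg.
C = m/V = 35.653/1063.5 = 0.033523 kg/L.

0.0335 kg/L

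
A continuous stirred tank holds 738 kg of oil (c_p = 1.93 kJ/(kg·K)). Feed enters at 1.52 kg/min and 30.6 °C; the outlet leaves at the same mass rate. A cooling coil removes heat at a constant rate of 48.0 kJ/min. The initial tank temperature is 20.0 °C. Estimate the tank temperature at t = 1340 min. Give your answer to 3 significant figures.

14.6 °C

M c_p dT/dt = ṁ c_p (T_in − T) − Q̇.
τ = M/ṁ = 485.53 min; T_ss = T_in − Q̇/(ṁ c_p) = 30.6 − 48.0/(1.52·1.93) = 14.238 °C.
Integrating: T(t) = T_ss + (T₀ − T_ss) e^(−t/τ).
T(1340) = 14.238 + (5.7621)·e^(−1340/485.53) = 14.238 + (5.7621)·0.063299 = 14.603 °C.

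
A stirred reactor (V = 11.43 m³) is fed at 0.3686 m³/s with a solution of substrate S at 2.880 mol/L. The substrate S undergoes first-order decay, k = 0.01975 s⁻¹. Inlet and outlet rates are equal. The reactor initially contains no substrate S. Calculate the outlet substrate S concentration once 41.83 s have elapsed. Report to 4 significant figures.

Accumulation = in − out − consumed: V dC/dt = Q C_in − Q C − k V C.
This is linear with rate a = Q/V + k = 0.0519985 s⁻¹.
C_ss = Q C_in/(Q + kV) = 1.78612 mol/L; C(t) = C_ss + (C₀ − C_ss) e^(−a t).
C(41.83) = 1.78612 + (-1.78612)·e^(−0.0519985·41.83) = 1.78612 + (-1.78612)·0.113597 = 1.58322 mol/L.

1.583 mol/L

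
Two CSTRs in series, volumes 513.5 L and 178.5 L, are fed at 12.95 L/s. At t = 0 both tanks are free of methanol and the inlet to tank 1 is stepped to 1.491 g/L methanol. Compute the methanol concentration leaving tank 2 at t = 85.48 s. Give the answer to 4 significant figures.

Species balance on tank i: dCᵢ/dt = (Cᵢ₋₁ − Cᵢ)/τᵢ with τᵢ = Vᵢ/Q.
τ₁ = 513.5/12.95 = 39.6525 s; τ₂ = 178.5/12.95 = 13.7838 s.
Tank 1: C₁ = C_in(1 − e^(−t/τ₁)). Tank 2 (τ₁ ≠ τ₂): C₂ = C_in[1 − (τ₁ e^(−t/τ₁) − τ₂ e^(−t/τ₂))/(τ₁ − τ₂)].
At t = 85.48: e^(−t/τ₁) = 0.115819, e^(−t/τ₂) = 0.00202641.
C₂ = 1.491·[1 − (39.6525·0.115819 − 13.7838·0.00202641)/(25.8687)] = 1.491·0.823548 = 1.22791 g/L.

1.228 g/L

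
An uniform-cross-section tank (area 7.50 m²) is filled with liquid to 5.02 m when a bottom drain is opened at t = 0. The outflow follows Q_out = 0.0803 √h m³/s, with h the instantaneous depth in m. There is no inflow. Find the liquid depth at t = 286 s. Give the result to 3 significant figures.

0.503 m

Accumulation of liquid (constant cross-section A): A dh/dt = −0.0803 √h.
This is separable: 2 d(√h)/dt = −0.0803/A, so √h = √h₀ − (0.0803/(2A)) t.
√h = √5.02 − 0.0803·286/(2·7.50) = 2.2405 − 1.5311 = 0.70948.
h = 0.70948² = 0.50337 m.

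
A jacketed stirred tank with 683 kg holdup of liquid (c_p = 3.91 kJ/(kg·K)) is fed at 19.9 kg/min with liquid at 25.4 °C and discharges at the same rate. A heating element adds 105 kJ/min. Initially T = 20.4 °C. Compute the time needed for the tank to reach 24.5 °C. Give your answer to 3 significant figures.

35.6 min

First-law balance (no shaft work): M c_p dT/dt = ṁ c_p (T_in − T) + 105.
τ = M/ṁ = 34.322 min; T_ss = T_in + Q̇/(ṁ c_p) = 26.749 °C.
T(t) = T_ss + (T₀ − T_ss) e^(−t/τ). Set T = 24.5:
e^(−t/τ) = (24.5 − 26.749)/(20.4 − 26.749) = 0.35428
t = −34.322 · ln(0.35428) = 35.615 min.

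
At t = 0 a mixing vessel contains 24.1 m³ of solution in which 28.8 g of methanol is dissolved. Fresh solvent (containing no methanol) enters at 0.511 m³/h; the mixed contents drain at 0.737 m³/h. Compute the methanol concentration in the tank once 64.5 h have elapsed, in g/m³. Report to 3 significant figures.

0.146 g/m³

Total volume: dV/dt = Q_in − Q_out = -0.22600 m³/h, so V(t) = 24.1 − 0.22600 t and V(64.5) = 9.5230 m³.
No methanol enters, so dm/dt = −Q_out · (m/V).
Separate: dm/m = −Q_out dt/V(t) ⇒ ln(m/m₀) = −(Q_out/(Q_in−Q_out)) ln(V/V₀).
m = m₀ (V₀/V)^(Q_out/(Q_in−Q_out)) = 28.8 × (24.1/9.5230)^(-3.2611) = 1.3944 g.
C = m/V = 1.3944/9.5230 = 0.14643 g/m³.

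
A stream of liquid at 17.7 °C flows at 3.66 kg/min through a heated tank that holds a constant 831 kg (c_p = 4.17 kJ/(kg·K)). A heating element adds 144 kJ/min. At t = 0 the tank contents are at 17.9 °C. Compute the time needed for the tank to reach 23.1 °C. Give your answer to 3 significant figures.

M c_p dT/dt = ṁ c_p (T_in − T) + Q̇.
τ = M/ṁ = 227.05 min; T_ss = T_in + Q̇/(ṁ c_p) = 27.135 °C.
T(t) = T_ss + (T₀ − T_ss) e^(−t/τ). Set T = 23.1:
e^(−t/τ) = (23.1 − 27.135)/(17.9 − 27.135) = 0.43693
t = −227.05 · ln(0.43693) = 187.99 min.

188 min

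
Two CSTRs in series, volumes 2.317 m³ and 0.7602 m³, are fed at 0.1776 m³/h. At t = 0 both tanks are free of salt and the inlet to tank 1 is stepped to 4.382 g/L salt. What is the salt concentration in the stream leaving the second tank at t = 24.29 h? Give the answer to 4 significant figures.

3.376 g/L

Each tank obeys Vᵢ dCᵢ/dt = Q(Cᵢ₋₁ − Cᵢ), so τᵢ = Vᵢ/Q.
τ₁ = 2.317/0.1776 = 13.0462 h; τ₂ = 0.7602/0.1776 = 4.28041 h.
Solving the cascade with C₁(0)=C₂(0)=0 gives C₂(t) = C_in[1 − (τ₁ e^(−t/τ₁) − τ₂ e^(−t/τ₂))/(τ₁ − τ₂)].
At t = 24.29: e^(−t/τ₁) = 0.155385, e^(−t/τ₂) = 0.00343171.
C₂ = 4.382·[1 − (13.0462·0.155385 − 4.28041·0.00343171)/(8.76577)] = 4.382·0.770415 = 3.37596 g/L.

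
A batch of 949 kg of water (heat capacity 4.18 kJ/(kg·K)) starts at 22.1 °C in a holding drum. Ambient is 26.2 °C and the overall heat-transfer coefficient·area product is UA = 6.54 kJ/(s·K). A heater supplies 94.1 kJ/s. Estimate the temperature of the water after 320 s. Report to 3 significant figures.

29.7 °C

Lumped-capacitance energy balance: M c_p dT/dt = UA(T_amb − T) + Q̇.
dT/dt = (T_ss − T)/τ with T_ss = T_amb + Q̇/UA = 26.2 + 94.1/6.54 = 40.588 °C, τ = M c_p/UA = 949·4.18/6.54 = 606.55 s.
T approaches T_ss exponentially: T(t) = T_ss + (T₀ − T_ss) e^(−t/τ).
T(320) = 40.588 + (-18.488)·0.59003 = 29.680 °C.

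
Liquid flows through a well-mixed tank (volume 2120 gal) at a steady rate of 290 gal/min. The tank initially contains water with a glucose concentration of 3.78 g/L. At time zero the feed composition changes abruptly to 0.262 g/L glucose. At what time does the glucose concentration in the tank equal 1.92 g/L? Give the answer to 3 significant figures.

Species balance: V dC/dt = Q(C_in − C) ⇒ τ = V/Q = 7.3103 min.
C(t) = C_in + (C₀ − C_in) e^(−t/τ). Set C = 1.92 and solve for t:
e^(−t/τ) = (C − C_in)/(C₀ − C_in) = (1.92 − 0.262)/(3.78 − 0.262) = 0.47129
t = −τ ln(…) = 7.3103 × 0.75228 = 5.4994 min.

5.50 min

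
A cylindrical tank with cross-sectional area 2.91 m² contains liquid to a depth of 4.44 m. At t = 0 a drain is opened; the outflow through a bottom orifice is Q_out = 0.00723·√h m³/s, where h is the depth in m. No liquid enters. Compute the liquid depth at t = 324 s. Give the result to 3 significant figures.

A dh/dt = −Q_out = −0.00723 √h.
Separate and integrate: 2(√h − √h₀) = −(0.00723/A) t.
√h = √4.44 − 0.00723·324/(2·2.91) = 2.1071 − 0.40249 = 1.7046.
h = 1.7046² = 2.9058 m.

2.91 m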